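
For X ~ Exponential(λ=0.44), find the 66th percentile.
2.4518

We have X ~ Exponential(λ=0.44).

We want to find x such that P(X ≤ x) = 0.66.

This is the 66th percentile, which means 66% of values fall below this point.

Using the inverse CDF (quantile function):
x = F⁻¹(0.66) = 2.4518

Verification: P(X ≤ 2.4518) = 0.66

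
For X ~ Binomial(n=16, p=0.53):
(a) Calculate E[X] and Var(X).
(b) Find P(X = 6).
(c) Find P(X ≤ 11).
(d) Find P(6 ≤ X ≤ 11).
(a) E[X] = 8.4800, Var(X) = 3.9856
(b) P(X = 6) = 0.093359
(c) P(X ≤ 11) = 0.936987
(d) P(6 ≤ X ≤ 11) = 0.869616

We have X ~ Binomial(n=16, p=0.53).

(a) Moments:
E[X] = 8.4800
Var(X) = 3.9856
σ = √Var(X) = 1.9964

(b) Point probability using PMF:
P(X = 6) = 0.093359

(c) Cumulative probability using CDF:
P(X ≤ 11) = F(11) = 0.936987

(d) Range probability:
P(6 ≤ X ≤ 11) = P(X ≤ 11) - P(X ≤ 5)
                   = F(11) - F(5)
                   = 0.936987 - 0.067370
                   = 0.869616

This means approximately 87.0% of outcomes fall in the interval [6, 11].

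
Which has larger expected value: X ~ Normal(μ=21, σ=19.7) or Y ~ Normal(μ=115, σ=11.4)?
Y has larger mean (115.0000 > 21.0000)

Compute the expected value for each distribution:

X ~ Normal(μ=21, σ=19.7):
E[X] = 21.0000

Y ~ Normal(μ=115, σ=11.4):
E[Y] = 115.0000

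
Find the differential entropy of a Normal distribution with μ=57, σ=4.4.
2.9005 nats

We have X ~ Normal(μ=57, σ=4.4).

The differential entropy measures the uncertainty or information content of the distribution.

For a Normal distribution with μ=57, σ=4.4:
h(X) = 2.9005 nats

(In bits, this would be 4.1846 bits.)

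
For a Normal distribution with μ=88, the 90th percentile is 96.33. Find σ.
σ = 6.4999

For X ~ Normal(μ, σ), the p-th percentile satisfies x = μ + z_p × σ,
where z_p = Φ⁻¹(p) is the standard normal quantile.

Step 1: z_{0.9} = Φ⁻¹(0.9) = 1.2816

Step 2: Solve for σ:
96.33 = 88 + 1.2816 × σ
σ = (96.33 - 88) / 1.2816
σ = 8.33 / 1.2816
σ = 6.4999

Verification: μ + z × σ = 88 + 1.2816 × 6.4999 = 96.33 ✓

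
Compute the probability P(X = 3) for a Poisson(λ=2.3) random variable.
0.203308

We have X ~ Poisson(λ=2.3).

For a Poisson distribution, the PMF gives us the probability of each outcome.

Using the PMF formula:
P(X = 3) = 0.203308

Rounded to 4 decimal places: 0.2033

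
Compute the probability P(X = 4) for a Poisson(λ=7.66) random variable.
0.067610

We have X ~ Poisson(λ=7.66).

For a Poisson distribution, the PMF gives us the probability of each outcome.

Using the PMF formula:
P(X = 4) = 0.067610

Rounded to 4 decimal places: 0.0676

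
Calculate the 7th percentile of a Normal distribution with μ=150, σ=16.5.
125.6494

We have X ~ Normal(μ=150, σ=16.5).

We want to find x such that P(X ≤ x) = 0.07.

This is the 7th percentile, which means 7% of values fall below this point.

Using the inverse CDF (quantile function):
x = F⁻¹(0.07) = 125.6494

Verification: P(X ≤ 125.6494) = 0.07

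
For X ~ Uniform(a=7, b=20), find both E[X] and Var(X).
E[X] = 13.5000, Var(X) = 14.0833

We have X ~ Uniform(a=7, b=20).

For a Uniform distribution with a=7, b=20:

Expected value:
E[X] = 13.5000

Variance:
Var(X) = 14.0833

Standard deviation:
σ = √Var(X) = 3.7528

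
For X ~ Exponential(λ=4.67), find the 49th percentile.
0.1442

We have X ~ Exponential(λ=4.67).

We want to find x such that P(X ≤ x) = 0.49.

This is the 49th percentile, which means 49% of values fall below this point.

Using the inverse CDF (quantile function):
x = F⁻¹(0.49) = 0.1442

Verification: P(X ≤ 0.1442) = 0.49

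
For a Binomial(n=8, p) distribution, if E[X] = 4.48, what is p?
p = 0.56

For a Binomial(n, p) distribution:
E[X] = n × p

Given n = 8 and E[X] = 4.48:
4.48 = 8 × p
p = 4.48 / 8 = 0.56

Verification: Binomial(8, 0.56) has E[X] = 4.48 ✓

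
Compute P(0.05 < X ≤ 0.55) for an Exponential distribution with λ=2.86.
0.659332

We have X ~ Exponential(λ=2.86).

To find P(0.05 < X ≤ 0.55), we use:
P(0.05 < X ≤ 0.55) = P(X ≤ 0.55) - P(X ≤ 0.05)
                 = F(0.55) - F(0.05)
                 = 0.792578 - 0.133246
                 = 0.659332

So there's approximately a 65.9% chance that X falls in this range.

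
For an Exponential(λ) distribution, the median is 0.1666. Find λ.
λ = 4.1605

For X ~ Exponential(λ), the CDF is F(x) = 1 - e^(-λx).
The median m satisfies F(m) = 0.5:
1 - e^(-λm) = 0.5
e^(-λm) = 0.5
λm = ln(2)
m = ln(2) / λ

Given m = 0.1666:
λ = ln(2) / 0.1666 = 0.693147 / 0.1666 = 4.1605

Verification: ln(2) / 4.1605 = 0.1666 ✓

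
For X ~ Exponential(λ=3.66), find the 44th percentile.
0.1584

We have X ~ Exponential(λ=3.66).

We want to find x such that P(X ≤ x) = 0.44.

This is the 44th percentile, which means 44% of values fall below this point.

Using the inverse CDF (quantile function):
x = F⁻¹(0.44) = 0.1584

Verification: P(X ≤ 0.1584) = 0.44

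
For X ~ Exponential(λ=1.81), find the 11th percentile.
0.0644

We have X ~ Exponential(λ=1.81).

We want to find x such that P(X ≤ x) = 0.11.

This is the 11th percentile, which means 11% of values fall below this point.

Using the inverse CDF (quantile function):
x = F⁻¹(0.11) = 0.0644

Verification: P(X ≤ 0.0644) = 0.11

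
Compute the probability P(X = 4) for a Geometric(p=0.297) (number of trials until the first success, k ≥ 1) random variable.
0.103186

We have X ~ Geometric(p=0.297) (number of trials until the first success, k ≥ 1).

For a Geometric distribution, the PMF gives us the probability of each outcome.

Using the PMF formula:
P(X = 4) = 0.103186

Rounded to 4 decimal places: 0.1032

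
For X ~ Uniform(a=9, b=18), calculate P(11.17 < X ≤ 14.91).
0.415556

We have X ~ Uniform(a=9, b=18).

To find P(11.17 < X ≤ 14.91), we use:
P(11.17 < X ≤ 14.91) = P(X ≤ 14.91) - P(X ≤ 11.17)
                 = F(14.91) - F(11.17)
                 = 0.656667 - 0.241111
                 = 0.415556

So there's approximately a 41.6% chance that X falls in this range.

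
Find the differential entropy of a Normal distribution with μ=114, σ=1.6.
1.8889 nats

We have X ~ Normal(μ=114, σ=1.6).

The differential entropy measures the uncertainty or information content of the distribution.

For a Normal distribution with μ=114, σ=1.6:
h(X) = 1.8889 nats

(In bits, this would be 2.7252 bits.)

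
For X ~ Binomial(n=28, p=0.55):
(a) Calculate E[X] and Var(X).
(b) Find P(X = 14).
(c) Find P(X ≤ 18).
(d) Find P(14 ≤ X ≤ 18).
(a) E[X] = 15.4000, Var(X) = 6.9300
(b) P(X = 14) = 0.129831
(c) P(X ≤ 18) = 0.881279
(d) P(14 ≤ X ≤ 18) = 0.646670

We have X ~ Binomial(n=28, p=0.55).

(a) Moments:
E[X] = 15.4000
Var(X) = 6.9300
σ = √Var(X) = 2.6325

(b) Point probability using PMF:
P(X = 14) = 0.129831

(c) Cumulative probability using CDF:
P(X ≤ 18) = F(18) = 0.881279

(d) Range probability:
P(14 ≤ X ≤ 18) = P(X ≤ 18) - P(X ≤ 13)
                   = F(18) - F(13)
                   = 0.881279 - 0.234609
                   = 0.646670

This means approximately 64.7% of outcomes fall in the interval [14, 18].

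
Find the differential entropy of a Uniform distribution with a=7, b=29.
3.0910 nats

We have X ~ Uniform(a=7, b=29).

The differential entropy measures the uncertainty or information content of the distribution.

For a Uniform distribution with a=7, b=29:
h(X) = 3.0910 nats

(In bits, this would be 4.4594 bits.)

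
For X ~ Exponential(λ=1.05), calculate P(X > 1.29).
0.258076

We have X ~ Exponential(λ=1.05).

P(X > 1.29) = 1 - P(X ≤ 1.29)
                = 1 - F(1.29)
                = 1 - 0.741924
                = 0.258076

So there's approximately a 25.8% chance that X exceeds 1.29.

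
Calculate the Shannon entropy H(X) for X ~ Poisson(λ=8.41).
2.4730 nats

We have X ~ Poisson(λ=8.41).

The Shannon entropy measures the uncertainty or information content of the distribution.

For a Poisson distribution with λ=8.41:
H(X) = 2.4730 nats

(In bits, this would be 3.5678 bits.)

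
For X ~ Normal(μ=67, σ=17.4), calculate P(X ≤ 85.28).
0.853273

We have X ~ Normal(μ=67, σ=17.4).

The CDF gives us P(X ≤ k).

Using the CDF:
P(X ≤ 85.28) = 0.853273

This means there's approximately a 85.3% chance that X is at most 85.28.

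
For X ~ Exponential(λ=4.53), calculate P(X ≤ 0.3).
0.743082

We have X ~ Exponential(λ=4.53).

The CDF gives us P(X ≤ k).

Using the CDF:
P(X ≤ 0.3) = 0.743082

This means there's approximately a 74.3% chance that X is at most 0.3.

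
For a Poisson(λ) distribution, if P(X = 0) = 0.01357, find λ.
λ = 4.2999

For a Poisson(λ) distribution, the PMF at 0 is:
P(X = 0) = λ^0 e^(-λ) / 0! = e^(-λ)

Given P(X = 0) = 0.01357:
e^(-λ) = 0.01357
-λ = ln(0.01357)
λ = -ln(0.01357) = 4.2999

Verification: e^(-4.2999) = 0.01357 ✓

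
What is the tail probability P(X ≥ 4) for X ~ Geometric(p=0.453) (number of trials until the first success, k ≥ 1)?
0.163667

We have X ~ Geometric(p=0.453) (number of trials until the first success, k ≥ 1).

For discrete distributions, P(X ≥ 4) = 1 - P(X ≤ 3).

P(X ≤ 3) = 0.836333
P(X ≥ 4) = 1 - 0.836333 = 0.163667

So there's approximately a 16.4% chance that X is at least 4.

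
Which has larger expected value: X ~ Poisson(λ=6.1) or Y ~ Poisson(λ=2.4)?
X has larger mean (6.1000 > 2.4000)

Compute the expected value for each distribution:

X ~ Poisson(λ=6.1):
E[X] = 6.1000

Y ~ Poisson(λ=2.4):
E[Y] = 2.4000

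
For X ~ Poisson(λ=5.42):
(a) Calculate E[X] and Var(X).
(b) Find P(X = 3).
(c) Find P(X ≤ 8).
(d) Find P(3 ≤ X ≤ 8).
(a) E[X] = 5.4200, Var(X) = 5.4200
(b) P(X = 3) = 0.117482
(c) P(X ≤ 8) = 0.901023
(d) P(3 ≤ X ≤ 8) = 0.807573

We have X ~ Poisson(λ=5.42).

(a) Moments:
E[X] = 5.4200
Var(X) = 5.4200
σ = √Var(X) = 2.3281

(b) Point probability using PMF:
P(X = 3) = 0.117482

(c) Cumulative probability using CDF:
P(X ≤ 8) = F(8) = 0.901023

(d) Range probability:
P(3 ≤ X ≤ 8) = P(X ≤ 8) - P(X ≤ 2)
                   = F(8) - F(2)
                   = 0.901023 - 0.093449
                   = 0.807573

This means approximately 80.8% of outcomes fall in the interval [3, 8].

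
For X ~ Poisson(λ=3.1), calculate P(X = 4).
0.173350

We have X ~ Poisson(λ=3.1).

For a Poisson distribution, the PMF gives us the probability of each outcome.

Using the PMF formula:
P(X = 4) = 0.173350

Rounded to 4 decimal places: 0.1733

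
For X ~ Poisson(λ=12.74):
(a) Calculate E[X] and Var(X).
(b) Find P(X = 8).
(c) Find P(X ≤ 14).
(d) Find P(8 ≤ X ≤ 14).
(a) E[X] = 12.7400, Var(X) = 12.7400
(b) P(X = 8) = 0.050457
(c) P(X ≤ 14) = 0.701386
(d) P(8 ≤ X ≤ 14) = 0.639588

We have X ~ Poisson(λ=12.74).

(a) Moments:
E[X] = 12.7400
Var(X) = 12.7400
σ = √Var(X) = 3.5693

(b) Point probability using PMF:
P(X = 8) = 0.050457

(c) Cumulative probability using CDF:
P(X ≤ 14) = F(14) = 0.701386

(d) Range probability:
P(8 ≤ X ≤ 14) = P(X ≤ 14) - P(X ≤ 7)
                   = F(14) - F(7)
                   = 0.701386 - 0.061798
                   = 0.639588

This means approximately 64.0% of outcomes fall in the interval [8, 14].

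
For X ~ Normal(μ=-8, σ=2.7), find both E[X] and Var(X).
E[X] = -8.0000, Var(X) = 7.2900

We have X ~ Normal(μ=-8, σ=2.7).

For a Normal distribution with μ=-8, σ=2.7:

Expected value:
E[X] = -8.0000

Variance:
Var(X) = 7.2900

Standard deviation:
σ = √Var(X) = 2.7000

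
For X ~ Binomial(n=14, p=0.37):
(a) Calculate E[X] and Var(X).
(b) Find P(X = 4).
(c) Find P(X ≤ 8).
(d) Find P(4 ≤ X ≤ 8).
(a) E[X] = 5.1800, Var(X) = 3.2634
(b) P(X = 4) = 0.184776
(c) P(X ≤ 8) = 0.964716
(d) P(4 ≤ X ≤ 8) = 0.787300

We have X ~ Binomial(n=14, p=0.37).

(a) Moments:
E[X] = 5.1800
Var(X) = 3.2634
σ = √Var(X) = 1.8065

(b) Point probability using PMF:
P(X = 4) = 0.184776

(c) Cumulative probability using CDF:
P(X ≤ 8) = F(8) = 0.964716

(d) Range probability:
P(4 ≤ X ≤ 8) = P(X ≤ 8) - P(X ≤ 3)
                   = F(8) - F(3)
                   = 0.964716 - 0.177416
                   = 0.787300

This means approximately 78.7% of outcomes fall in the interval [4, 8].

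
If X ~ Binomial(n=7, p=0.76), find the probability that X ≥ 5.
0.776885

We have X ~ Binomial(n=7, p=0.76).

For discrete distributions, P(X ≥ 5) = 1 - P(X ≤ 4).

P(X ≤ 4) = 0.223115
P(X ≥ 5) = 1 - 0.223115 = 0.776885

So there's approximately a 77.7% chance that X is at least 5.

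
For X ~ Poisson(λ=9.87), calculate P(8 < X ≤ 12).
0.456069

We have X ~ Poisson(λ=9.87).

To find P(8 < X ≤ 12), we use:
P(8 < X ≤ 12) = P(X ≤ 12) - P(X ≤ 8)
                 = F(12) - F(8)
                 = 0.803715 - 0.347646
                 = 0.456069

So there's approximately a 45.6% chance that X falls in this range.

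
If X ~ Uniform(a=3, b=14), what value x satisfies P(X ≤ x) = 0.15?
4.6500

We have X ~ Uniform(a=3, b=14).

We want to find x such that P(X ≤ x) = 0.15.

This is the 15th percentile, which means 15% of values fall below this point.

Using the inverse CDF (quantile function):
x = F⁻¹(0.15) = 4.6500

Verification: P(X ≤ 4.6500) = 0.15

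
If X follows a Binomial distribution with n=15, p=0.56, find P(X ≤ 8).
0.516358

We have X ~ Binomial(n=15, p=0.56).

The CDF gives us P(X ≤ k).

Using the CDF:
P(X ≤ 8) = 0.516358

This means there's approximately a 51.6% chance that X is at most 8.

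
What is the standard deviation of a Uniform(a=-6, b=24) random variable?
8.6603

We have X ~ Uniform(a=-6, b=24).

For a Uniform distribution with a=-6, b=24:
σ = √Var(X) = 8.6603

The standard deviation is the square root of the variance.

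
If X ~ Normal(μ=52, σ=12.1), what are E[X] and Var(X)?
E[X] = 52.0000, Var(X) = 146.4100

We have X ~ Normal(μ=52, σ=12.1).

For a Normal distribution with μ=52, σ=12.1:

Expected value:
E[X] = 52.0000

Variance:
Var(X) = 146.4100

Standard deviation:
σ = √Var(X) = 12.1000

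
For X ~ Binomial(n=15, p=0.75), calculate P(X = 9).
0.091748

We have X ~ Binomial(n=15, p=0.75).

For a Binomial distribution, the PMF gives us the probability of each outcome.

Using the PMF formula:
P(X = 9) = 0.091748

Rounded to 4 decimal places: 0.0917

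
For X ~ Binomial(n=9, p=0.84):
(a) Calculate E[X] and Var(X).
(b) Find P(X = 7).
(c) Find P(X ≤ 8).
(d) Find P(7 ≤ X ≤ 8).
(a) E[X] = 7.5600, Var(X) = 1.2096
(b) P(X = 7) = 0.271955
(c) P(X ≤ 8) = 0.791784
(d) P(7 ≤ X ≤ 8) = 0.628897

We have X ~ Binomial(n=9, p=0.84).

(a) Moments:
E[X] = 7.5600
Var(X) = 1.2096
σ = √Var(X) = 1.0998

(b) Point probability using PMF:
P(X = 7) = 0.271955

(c) Cumulative probability using CDF:
P(X ≤ 8) = F(8) = 0.791784

(d) Range probability:
P(7 ≤ X ≤ 8) = P(X ≤ 8) - P(X ≤ 6)
                   = F(8) - F(6)
                   = 0.791784 - 0.162888
                   = 0.628897

This means approximately 62.9% of outcomes fall in the interval [7, 8].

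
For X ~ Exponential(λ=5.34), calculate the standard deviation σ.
0.1873

We have X ~ Exponential(λ=5.34).

For an Exponential distribution with λ=5.34:
σ = √Var(X) = 0.1873

The standard deviation is the square root of the variance.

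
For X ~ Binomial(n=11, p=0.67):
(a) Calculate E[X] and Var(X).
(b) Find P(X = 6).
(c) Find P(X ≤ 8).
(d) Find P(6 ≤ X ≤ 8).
(a) E[X] = 7.3700, Var(X) = 2.4321
(b) P(X = 6) = 0.163554
(c) P(X ≤ 8) = 0.758664
(d) P(6 ≤ X ≤ 8) = 0.641524

We have X ~ Binomial(n=11, p=0.67).

(a) Moments:
E[X] = 7.3700
Var(X) = 2.4321
σ = √Var(X) = 1.5595

(b) Point probability using PMF:
P(X = 6) = 0.163554

(c) Cumulative probability using CDF:
P(X ≤ 8) = F(8) = 0.758664

(d) Range probability:
P(6 ≤ X ≤ 8) = P(X ≤ 8) - P(X ≤ 5)
                   = F(8) - F(5)
                   = 0.758664 - 0.117140
                   = 0.641524

This means approximately 64.2% of outcomes fall in the interval [6, 8].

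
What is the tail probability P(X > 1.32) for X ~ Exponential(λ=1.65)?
0.113268

We have X ~ Exponential(λ=1.65).

P(X > 1.32) = 1 - P(X ≤ 1.32)
                = 1 - F(1.32)
                = 1 - 0.886732
                = 0.113268

So there's approximately a 11.3% chance that X exceeds 1.32.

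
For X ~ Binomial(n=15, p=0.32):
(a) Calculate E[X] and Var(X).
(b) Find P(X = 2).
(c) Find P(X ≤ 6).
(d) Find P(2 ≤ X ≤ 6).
(a) E[X] = 4.8000, Var(X) = 3.2640
(b) P(X = 2) = 0.071467
(c) P(X ≤ 6) = 0.827790
(d) P(2 ≤ X ≤ 6) = 0.803021

We have X ~ Binomial(n=15, p=0.32).

(a) Moments:
E[X] = 4.8000
Var(X) = 3.2640
σ = √Var(X) = 1.8067

(b) Point probability using PMF:
P(X = 2) = 0.071467

(c) Cumulative probability using CDF:
P(X ≤ 6) = F(6) = 0.827790

(d) Range probability:
P(2 ≤ X ≤ 6) = P(X ≤ 6) - P(X ≤ 1)
                   = F(6) - F(1)
                   = 0.827790 - 0.024769
                   = 0.803021

This means approximately 80.3% of outcomes fall in the interval [2, 6].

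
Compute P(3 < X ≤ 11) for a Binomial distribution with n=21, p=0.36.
0.934089

We have X ~ Binomial(n=21, p=0.36).

To find P(3 < X ≤ 11), we use:
P(3 < X ≤ 11) = P(X ≤ 11) - P(X ≤ 3)
                 = F(11) - F(3)
                 = 0.960968 - 0.026880
                 = 0.934089

So there's approximately a 93.4% chance that X falls in this range.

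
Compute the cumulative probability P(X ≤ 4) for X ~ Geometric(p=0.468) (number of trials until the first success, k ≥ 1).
0.919897

We have X ~ Geometric(p=0.468) (number of trials until the first success, k ≥ 1).

The CDF gives us P(X ≤ k).

Using the CDF:
P(X ≤ 4) = 0.919897

This means there's approximately a 92.0% chance that X is at most 4.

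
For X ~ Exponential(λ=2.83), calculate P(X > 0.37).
0.350954

We have X ~ Exponential(λ=2.83).

P(X > 0.37) = 1 - P(X ≤ 0.37)
                = 1 - F(0.37)
                = 1 - 0.649046
                = 0.350954

So there's approximately a 35.1% chance that X exceeds 0.37.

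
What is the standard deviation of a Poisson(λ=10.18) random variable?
3.1906

We have X ~ Poisson(λ=10.18).

For a Poisson distribution with λ=10.18:
σ = √Var(X) = 3.1906

The standard deviation is the square root of the variance.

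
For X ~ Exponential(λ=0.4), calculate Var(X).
6.2500

We have X ~ Exponential(λ=0.4).

For an Exponential distribution with λ=0.4:
Var(X) = 6.2500

The variance measures the spread of the distribution around the mean.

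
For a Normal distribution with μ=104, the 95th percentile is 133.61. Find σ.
σ = 18.0016

For X ~ Normal(μ, σ), the p-th percentile satisfies x = μ + z_p × σ,
where z_p = Φ⁻¹(p) is the standard normal quantile.

Step 1: z_{0.95} = Φ⁻¹(0.95) = 1.6449

Step 2: Solve for σ:
133.61 = 104 + 1.6449 × σ
σ = (133.61 - 104) / 1.6449
σ = 29.61 / 1.6449
σ = 18.0016

Verification: μ + z × σ = 104 + 1.6449 × 18.0016 = 133.61 ✓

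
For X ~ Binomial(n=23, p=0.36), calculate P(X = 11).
0.084041

We have X ~ Binomial(n=23, p=0.36).

For a Binomial distribution, the PMF gives us the probability of each outcome.

Using the PMF formula:
P(X = 11) = 0.084041

Rounded to 4 decimal places: 0.0840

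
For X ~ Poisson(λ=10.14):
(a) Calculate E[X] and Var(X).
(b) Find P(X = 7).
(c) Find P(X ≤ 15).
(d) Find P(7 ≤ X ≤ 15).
(a) E[X] = 10.1400, Var(X) = 10.1400
(b) P(X = 7) = 0.086316
(c) P(X ≤ 15) = 0.946227
(d) P(7 ≤ X ≤ 15) = 0.824669

We have X ~ Poisson(λ=10.14).

(a) Moments:
E[X] = 10.1400
Var(X) = 10.1400
σ = √Var(X) = 3.1843

(b) Point probability using PMF:
P(X = 7) = 0.086316

(c) Cumulative probability using CDF:
P(X ≤ 15) = F(15) = 0.946227

(d) Range probability:
P(7 ≤ X ≤ 15) = P(X ≤ 15) - P(X ≤ 6)
                   = F(15) - F(6)
                   = 0.946227 - 0.121558
                   = 0.824669

This means approximately 82.5% of outcomes fall in the interval [7, 15].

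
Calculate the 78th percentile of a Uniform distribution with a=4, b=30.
24.2800

We have X ~ Uniform(a=4, b=30).

We want to find x such that P(X ≤ x) = 0.78.

This is the 78th percentile, which means 78% of values fall below this point.

Using the inverse CDF (quantile function):
x = F⁻¹(0.78) = 24.2800

Verification: P(X ≤ 24.2800) = 0.78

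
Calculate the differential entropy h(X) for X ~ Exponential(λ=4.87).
-0.5831 nats

We have X ~ Exponential(λ=4.87).

The differential entropy measures the uncertainty or information content of the distribution.

For an Exponential distribution with λ=4.87:
h(X) = -0.5831 nats

(In bits, this would be -0.8412 bits.)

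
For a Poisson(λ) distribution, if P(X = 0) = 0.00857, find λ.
λ = 4.7595

For a Poisson(λ) distribution, the PMF at 0 is:
P(X = 0) = λ^0 e^(-λ) / 0! = e^(-λ)

Given P(X = 0) = 0.00857:
e^(-λ) = 0.00857
-λ = ln(0.00857)
λ = -ln(0.00857) = 4.7595

Verification: e^(-4.7595) = 0.00857 ✓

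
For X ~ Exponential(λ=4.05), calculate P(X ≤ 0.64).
0.925130

We have X ~ Exponential(λ=4.05).

The CDF gives us P(X ≤ k).

Using the CDF:
P(X ≤ 0.64) = 0.925130

This means there's approximately a 92.5% chance that X is at most 0.64.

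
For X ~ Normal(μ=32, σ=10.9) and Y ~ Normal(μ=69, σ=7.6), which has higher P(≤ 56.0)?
X has higher probability (P(X ≤ 56.0) = 0.9862 > P(Y ≤ 56.0) = 0.0436)

Compute P(≤ 56.0) for each distribution:

X ~ Normal(μ=32, σ=10.9):
P(X ≤ 56.0) = 0.9862

Y ~ Normal(μ=69, σ=7.6):
P(Y ≤ 56.0) = 0.0436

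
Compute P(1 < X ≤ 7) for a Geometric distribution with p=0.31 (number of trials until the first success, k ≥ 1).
0.615536

We have X ~ Geometric(p=0.31) (number of trials until the first success, k ≥ 1).

To find P(1 < X ≤ 7), we use:
P(1 < X ≤ 7) = P(X ≤ 7) - P(X ≤ 1)
                 = F(7) - F(1)
                 = 0.925536 - 0.310000
                 = 0.615536

So there's approximately a 61.6% chance that X falls in this range.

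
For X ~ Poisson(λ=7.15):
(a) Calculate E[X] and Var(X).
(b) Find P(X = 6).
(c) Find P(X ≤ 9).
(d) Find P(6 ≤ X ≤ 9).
(a) E[X] = 7.1500, Var(X) = 7.1500
(b) P(X = 6) = 0.145646
(c) P(X ≤ 9) = 0.814965
(d) P(6 ≤ X ≤ 9) = 0.533003

We have X ~ Poisson(λ=7.15).

(a) Moments:
E[X] = 7.1500
Var(X) = 7.1500
σ = √Var(X) = 2.6739

(b) Point probability using PMF:
P(X = 6) = 0.145646

(c) Cumulative probability using CDF:
P(X ≤ 9) = F(9) = 0.814965

(d) Range probability:
P(6 ≤ X ≤ 9) = P(X ≤ 9) - P(X ≤ 5)
                   = F(9) - F(5)
                   = 0.814965 - 0.281963
                   = 0.533003

This means approximately 53.3% of outcomes fall in the interval [6, 9].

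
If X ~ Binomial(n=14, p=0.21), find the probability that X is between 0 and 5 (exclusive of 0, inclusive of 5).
0.908854

We have X ~ Binomial(n=14, p=0.21).

To find P(0 < X ≤ 5), we use:
P(0 < X ≤ 5) = P(X ≤ 5) - P(X ≤ 0)
                 = F(5) - F(0)
                 = 0.945733 - 0.036879
                 = 0.908854

So there's approximately a 90.9% chance that X falls in this range.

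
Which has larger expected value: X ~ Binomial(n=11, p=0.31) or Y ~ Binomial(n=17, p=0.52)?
Y has larger mean (8.8400 > 3.4100)

Compute the expected value for each distribution:

X ~ Binomial(n=11, p=0.31):
E[X] = 3.4100

Y ~ Binomial(n=17, p=0.52):
E[Y] = 8.8400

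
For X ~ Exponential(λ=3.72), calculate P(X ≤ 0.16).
0.448548

We have X ~ Exponential(λ=3.72).

The CDF gives us P(X ≤ k).

Using the CDF:
P(X ≤ 0.16) = 0.448548

This means there's approximately a 44.9% chance that X is at most 0.16.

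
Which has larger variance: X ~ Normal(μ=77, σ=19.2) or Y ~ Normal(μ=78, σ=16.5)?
X has larger variance (368.6400 > 272.2500)

Compute the variance for each distribution:

X ~ Normal(μ=77, σ=19.2):
Var(X) = 368.6400

Y ~ Normal(μ=78, σ=16.5):
Var(Y) = 272.2500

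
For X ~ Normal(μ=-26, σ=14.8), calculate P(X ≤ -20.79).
0.637591

We have X ~ Normal(μ=-26, σ=14.8).

The CDF gives us P(X ≤ k).

Using the CDF:
P(X ≤ -20.79) = 0.637591

This means there's approximately a 63.8% chance that X is at most -20.79.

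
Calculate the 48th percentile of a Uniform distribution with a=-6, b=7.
0.2400

We have X ~ Uniform(a=-6, b=7).

We want to find x such that P(X ≤ x) = 0.48.

This is the 48th percentile, which means 48% of values fall below this point.

Using the inverse CDF (quantile function):
x = F⁻¹(0.48) = 0.2400

Verification: P(X ≤ 0.2400) = 0.48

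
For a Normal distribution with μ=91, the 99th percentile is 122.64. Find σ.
σ = 13.6007

For X ~ Normal(μ, σ), the p-th percentile satisfies x = μ + z_p × σ,
where z_p = Φ⁻¹(p) is the standard normal quantile.

Step 1: z_{0.99} = Φ⁻¹(0.99) = 2.3263

Step 2: Solve for σ:
122.64 = 91 + 2.3263 × σ
σ = (122.64 - 91) / 2.3263
σ = 31.64 / 2.3263
σ = 13.6007

Verification: μ + z × σ = 91 + 2.3263 × 13.6007 = 122.64 ✓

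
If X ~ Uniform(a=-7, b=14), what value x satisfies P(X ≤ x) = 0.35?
0.3500

We have X ~ Uniform(a=-7, b=14).

We want to find x such that P(X ≤ x) = 0.35.

This is the 35th percentile, which means 35% of values fall below this point.

Using the inverse CDF (quantile function):
x = F⁻¹(0.35) = 0.3500

Verification: P(X ≤ 0.3500) = 0.35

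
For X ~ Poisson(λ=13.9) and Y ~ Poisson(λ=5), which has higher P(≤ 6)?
Y has higher probability (P(Y ≤ 6) = 0.7622 > P(X ≤ 6) = 0.0151)

Compute P(≤ 6) for each distribution:

X ~ Poisson(λ=13.9):
P(X ≤ 6) = 0.0151

Y ~ Poisson(λ=5):
P(Y ≤ 6) = 0.7622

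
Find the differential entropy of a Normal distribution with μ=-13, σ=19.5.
4.3894 nats

We have X ~ Normal(μ=-13, σ=19.5).

The differential entropy measures the uncertainty or information content of the distribution.

For a Normal distribution with μ=-13, σ=19.5:
h(X) = 4.3894 nats

(In bits, this would be 6.3325 bits.)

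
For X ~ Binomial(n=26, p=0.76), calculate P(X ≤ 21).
0.783232

We have X ~ Binomial(n=26, p=0.76).

The CDF gives us P(X ≤ k).

Using the CDF:
P(X ≤ 21) = 0.783232

This means there's approximately a 78.3% chance that X is at most 21.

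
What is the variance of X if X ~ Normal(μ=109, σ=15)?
225.0000

We have X ~ Normal(μ=109, σ=15).

For a Normal distribution with μ=109, σ=15:
Var(X) = 225.0000

The variance measures the spread of the distribution around the mean.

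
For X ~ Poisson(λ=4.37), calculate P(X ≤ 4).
0.556944

We have X ~ Poisson(λ=4.37).

The CDF gives us P(X ≤ k).

Using the CDF:
P(X ≤ 4) = 0.556944

This means there's approximately a 55.7% chance that X is at most 4.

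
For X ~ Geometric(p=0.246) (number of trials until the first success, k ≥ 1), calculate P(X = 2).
0.185484

We have X ~ Geometric(p=0.246) (number of trials until the first success, k ≥ 1).

For a Geometric distribution, the PMF gives us the probability of each outcome.

Using the PMF formula:
P(X = 2) = 0.185484

Rounded to 4 decimal places: 0.1855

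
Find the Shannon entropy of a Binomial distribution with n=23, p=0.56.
2.2859 nats

We have X ~ Binomial(n=23, p=0.56).

The Shannon entropy measures the uncertainty or information content of the distribution.

For a Binomial distribution with n=23, p=0.56:
H(X) = 2.2859 nats

(In bits, this would be 3.2978 bits.)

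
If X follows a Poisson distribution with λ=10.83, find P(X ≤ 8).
0.247430

We have X ~ Poisson(λ=10.83).

The CDF gives us P(X ≤ k).

Using the CDF:
P(X ≤ 8) = 0.247430

This means there's approximately a 24.7% chance that X is at most 8.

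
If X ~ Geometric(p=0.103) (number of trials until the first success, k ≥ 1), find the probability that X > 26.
0.059238

We have X ~ Geometric(p=0.103) (number of trials until the first success, k ≥ 1).

P(X > 26) = 1 - P(X ≤ 26)
                = 1 - F(26)
                = 1 - 0.940762
                = 0.059238

So there's approximately a 5.9% chance that X exceeds 26.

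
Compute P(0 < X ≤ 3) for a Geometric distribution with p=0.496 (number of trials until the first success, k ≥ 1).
0.871976

We have X ~ Geometric(p=0.496) (number of trials until the first success, k ≥ 1).

To find P(0 < X ≤ 3), we use:
P(0 < X ≤ 3) = P(X ≤ 3) - P(X ≤ 0)
                 = F(3) - F(0)
                 = 0.871976 - 0.000000
                 = 0.871976

So there's approximately a 87.2% chance that X falls in this range.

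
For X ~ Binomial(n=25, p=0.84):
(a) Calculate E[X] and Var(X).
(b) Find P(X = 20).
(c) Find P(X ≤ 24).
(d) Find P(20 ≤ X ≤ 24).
(a) E[X] = 21.0000, Var(X) = 3.3600
(b) P(X = 20) = 0.170422
(c) P(X ≤ 24) = 0.987207
(d) P(20 ≤ X ≤ 24) = 0.786961

We have X ~ Binomial(n=25, p=0.84).

(a) Moments:
E[X] = 21.0000
Var(X) = 3.3600
σ = √Var(X) = 1.8330

(b) Point probability using PMF:
P(X = 20) = 0.170422

(c) Cumulative probability using CDF:
P(X ≤ 24) = F(24) = 0.987207

(d) Range probability:
P(20 ≤ X ≤ 24) = P(X ≤ 24) - P(X ≤ 19)
                   = F(24) - F(19)
                   = 0.987207 - 0.200246
                   = 0.786961

This means approximately 78.7% of outcomes fall in the interval [20, 24].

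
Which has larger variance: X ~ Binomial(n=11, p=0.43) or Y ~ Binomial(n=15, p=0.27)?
Y has larger variance (2.9565 > 2.6961)

Compute the variance for each distribution:

X ~ Binomial(n=11, p=0.43):
Var(X) = 2.6961

Y ~ Binomial(n=15, p=0.27):
Var(Y) = 2.9565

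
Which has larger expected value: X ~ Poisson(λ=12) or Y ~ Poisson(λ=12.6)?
Y has larger mean (12.6000 > 12.0000)

Compute the expected value for each distribution:

X ~ Poisson(λ=12):
E[X] = 12.0000

Y ~ Poisson(λ=12.6):
E[Y] = 12.6000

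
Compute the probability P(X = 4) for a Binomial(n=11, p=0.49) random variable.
0.170722

We have X ~ Binomial(n=11, p=0.49).

For a Binomial distribution, the PMF gives us the probability of each outcome.

Using the PMF formula:
P(X = 4) = 0.170722

Rounded to 4 decimal places: 0.1707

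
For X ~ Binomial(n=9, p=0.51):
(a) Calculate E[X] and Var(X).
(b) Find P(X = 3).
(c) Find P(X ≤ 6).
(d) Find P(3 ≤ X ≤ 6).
(a) E[X] = 4.5900, Var(X) = 2.2491
(b) P(X = 3) = 0.154229
(c) P(X ≤ 6) = 0.899914
(d) P(3 ≤ X ≤ 6) = 0.819525

We have X ~ Binomial(n=9, p=0.51).

(a) Moments:
E[X] = 4.5900
Var(X) = 2.2491
σ = √Var(X) = 1.4997

(b) Point probability using PMF:
P(X = 3) = 0.154229

(c) Cumulative probability using CDF:
P(X ≤ 6) = F(6) = 0.899914

(d) Range probability:
P(3 ≤ X ≤ 6) = P(X ≤ 6) - P(X ≤ 2)
                   = F(6) - F(2)
                   = 0.899914 - 0.080388
                   = 0.819525

This means approximately 82.0% of outcomes fall in the interval [3, 6].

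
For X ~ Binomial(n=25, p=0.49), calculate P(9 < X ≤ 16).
0.820808

We have X ~ Binomial(n=25, p=0.49).

To find P(9 < X ≤ 16), we use:
P(9 < X ≤ 16) = P(X ≤ 16) - P(X ≤ 9)
                 = F(16) - F(9)
                 = 0.956236 - 0.135428
                 = 0.820808

So there's approximately a 82.1% chance that X falls in this range.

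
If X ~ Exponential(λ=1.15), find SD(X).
0.8696

We have X ~ Exponential(λ=1.15).

For an Exponential distribution with λ=1.15:
σ = √Var(X) = 0.8696

The standard deviation is the square root of the variance.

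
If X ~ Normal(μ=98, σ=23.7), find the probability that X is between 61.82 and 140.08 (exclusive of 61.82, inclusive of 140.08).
0.898662

We have X ~ Normal(μ=98, σ=23.7).

To find P(61.82 < X ≤ 140.08), we use:
P(61.82 < X ≤ 140.08) = P(X ≤ 140.08) - P(X ≤ 61.82)
                 = F(140.08) - F(61.82)
                 = 0.962095 - 0.063432
                 = 0.898662

So there's approximately a 89.9% chance that X falls in this range.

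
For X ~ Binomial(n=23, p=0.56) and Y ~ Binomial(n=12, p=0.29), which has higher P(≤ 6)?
Y has higher probability (P(Y ≤ 6) = 0.9678 > P(X ≤ 6) = 0.0036)

Compute P(≤ 6) for each distribution:

X ~ Binomial(n=23, p=0.56):
P(X ≤ 6) = 0.0036

Y ~ Binomial(n=12, p=0.29):
P(Y ≤ 6) = 0.9678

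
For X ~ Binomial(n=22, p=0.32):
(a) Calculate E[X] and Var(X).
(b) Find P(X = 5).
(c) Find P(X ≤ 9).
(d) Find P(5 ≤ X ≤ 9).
(a) E[X] = 7.0400, Var(X) = 4.7872
(b) P(X = 5) = 0.125579
(c) P(X ≤ 9) = 0.868569
(d) P(5 ≤ X ≤ 9) = 0.748364

We have X ~ Binomial(n=22, p=0.32).

(a) Moments:
E[X] = 7.0400
Var(X) = 4.7872
σ = √Var(X) = 2.1880

(b) Point probability using PMF:
P(X = 5) = 0.125579

(c) Cumulative probability using CDF:
P(X ≤ 9) = F(9) = 0.868569

(d) Range probability:
P(5 ≤ X ≤ 9) = P(X ≤ 9) - P(X ≤ 4)
                   = F(9) - F(4)
                   = 0.868569 - 0.120205
                   = 0.748364

This means approximately 74.8% of outcomes fall in the interval [5, 9].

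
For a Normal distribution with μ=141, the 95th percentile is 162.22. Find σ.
σ = 12.9008

For X ~ Normal(μ, σ), the p-th percentile satisfies x = μ + z_p × σ,
where z_p = Φ⁻¹(p) is the standard normal quantile.

Step 1: z_{0.95} = Φ⁻¹(0.95) = 1.6449

Step 2: Solve for σ:
162.22 = 141 + 1.6449 × σ
σ = (162.22 - 141) / 1.6449
σ = 21.22 / 1.6449
σ = 12.9008

Verification: μ + z × σ = 141 + 1.6449 × 12.9008 = 162.22 ✓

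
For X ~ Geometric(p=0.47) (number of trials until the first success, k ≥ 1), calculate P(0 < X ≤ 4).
0.921095

We have X ~ Geometric(p=0.47) (number of trials until the first success, k ≥ 1).

To find P(0 < X ≤ 4), we use:
P(0 < X ≤ 4) = P(X ≤ 4) - P(X ≤ 0)
                 = F(4) - F(0)
                 = 0.921095 - 0.000000
                 = 0.921095

So there's approximately a 92.1% chance that X falls in this range.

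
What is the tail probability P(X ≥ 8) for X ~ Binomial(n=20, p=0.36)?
0.436086

We have X ~ Binomial(n=20, p=0.36).

For discrete distributions, P(X ≥ 8) = 1 - P(X ≤ 7).

P(X ≤ 7) = 0.563914
P(X ≥ 8) = 1 - 0.563914 = 0.436086

So there's approximately a 43.6% chance that X is at least 8.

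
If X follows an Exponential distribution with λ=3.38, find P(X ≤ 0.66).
0.892558

We have X ~ Exponential(λ=3.38).

The CDF gives us P(X ≤ k).

Using the CDF:
P(X ≤ 0.66) = 0.892558

This means there's approximately a 89.3% chance that X is at most 0.66.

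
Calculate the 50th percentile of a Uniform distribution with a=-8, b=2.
-3.0000

We have X ~ Uniform(a=-8, b=2).

We want to find x such that P(X ≤ x) = 0.5.

This is the 50th percentile, which means 50% of values fall below this point.

Using the inverse CDF (quantile function):
x = F⁻¹(0.5) = -3.0000

Verification: P(X ≤ -3.0000) = 0.5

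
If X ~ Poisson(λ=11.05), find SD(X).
3.3242

We have X ~ Poisson(λ=11.05).

For a Poisson distribution with λ=11.05:
σ = √Var(X) = 3.3242

The standard deviation is the square root of the variance.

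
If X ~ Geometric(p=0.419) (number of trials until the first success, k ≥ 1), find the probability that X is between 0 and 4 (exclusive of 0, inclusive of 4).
0.886053

We have X ~ Geometric(p=0.419) (number of trials until the first success, k ≥ 1).

To find P(0 < X ≤ 4), we use:
P(0 < X ≤ 4) = P(X ≤ 4) - P(X ≤ 0)
                 = F(4) - F(0)
                 = 0.886053 - 0.000000
                 = 0.886053

So there's approximately a 88.6% chance that X falls in this range.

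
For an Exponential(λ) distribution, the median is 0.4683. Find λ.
λ = 1.4801

For X ~ Exponential(λ), the CDF is F(x) = 1 - e^(-λx).
The median m satisfies F(m) = 0.5:
1 - e^(-λm) = 0.5
e^(-λm) = 0.5
λm = ln(2)
m = ln(2) / λ

Given m = 0.4683:
λ = ln(2) / 0.4683 = 0.693147 / 0.4683 = 1.4801

Verification: ln(2) / 1.4801 = 0.4683 ✓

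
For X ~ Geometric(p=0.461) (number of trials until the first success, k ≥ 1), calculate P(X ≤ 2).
0.709479

We have X ~ Geometric(p=0.461) (number of trials until the first success, k ≥ 1).

The CDF gives us P(X ≤ k).

Using the CDF:
P(X ≤ 2) = 0.709479

This means there's approximately a 70.9% chance that X is at most 2.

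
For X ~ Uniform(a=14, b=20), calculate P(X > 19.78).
0.036667

We have X ~ Uniform(a=14, b=20).

P(X > 19.78) = 1 - P(X ≤ 19.78)
                = 1 - F(19.78)
                = 1 - 0.963333
                = 0.036667

So there's approximately a 3.7% chance that X exceeds 19.78.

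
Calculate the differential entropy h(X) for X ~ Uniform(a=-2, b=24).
3.2581 nats

We have X ~ Uniform(a=-2, b=24).

The differential entropy measures the uncertainty or information content of the distribution.

For a Uniform distribution with a=-2, b=24:
h(X) = 3.2581 nats

(In bits, this would be 4.7004 bits.)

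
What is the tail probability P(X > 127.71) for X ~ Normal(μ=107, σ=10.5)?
0.024283

We have X ~ Normal(μ=107, σ=10.5).

P(X > 127.71) = 1 - P(X ≤ 127.71)
                = 1 - F(127.71)
                = 1 - 0.975717
                = 0.024283

So there's approximately a 2.4% chance that X exceeds 127.71.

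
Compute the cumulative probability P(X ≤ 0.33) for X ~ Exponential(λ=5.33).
0.827766

We have X ~ Exponential(λ=5.33).

The CDF gives us P(X ≤ k).

Using the CDF:
P(X ≤ 0.33) = 0.827766

This means there's approximately a 82.8% chance that X is at most 0.33.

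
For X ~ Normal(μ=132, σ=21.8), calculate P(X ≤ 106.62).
0.122167

We have X ~ Normal(μ=132, σ=21.8).

The CDF gives us P(X ≤ k).

Using the CDF:
P(X ≤ 106.62) = 0.122167

This means there's approximately a 12.2% chance that X is at most 106.62.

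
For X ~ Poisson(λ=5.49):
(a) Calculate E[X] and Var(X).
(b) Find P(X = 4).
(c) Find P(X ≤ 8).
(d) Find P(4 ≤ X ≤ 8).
(a) E[X] = 5.4900, Var(X) = 5.4900
(b) P(X = 4) = 0.156243
(c) P(X ≤ 8) = 0.895203
(d) P(4 ≤ X ≤ 8) = 0.692368

We have X ~ Poisson(λ=5.49).

(a) Moments:
E[X] = 5.4900
Var(X) = 5.4900
σ = √Var(X) = 2.3431

(b) Point probability using PMF:
P(X = 4) = 0.156243

(c) Cumulative probability using CDF:
P(X ≤ 8) = F(8) = 0.895203

(d) Range probability:
P(4 ≤ X ≤ 8) = P(X ≤ 8) - P(X ≤ 3)
                   = F(8) - F(3)
                   = 0.895203 - 0.202835
                   = 0.692368

This means approximately 69.2% of outcomes fall in the interval [4, 8].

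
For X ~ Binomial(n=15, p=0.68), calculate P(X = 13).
0.071467

We have X ~ Binomial(n=15, p=0.68).

For a Binomial distribution, the PMF gives us the probability of each outcome.

Using the PMF formula:
P(X = 13) = 0.071467

Rounded to 4 decimal places: 0.0715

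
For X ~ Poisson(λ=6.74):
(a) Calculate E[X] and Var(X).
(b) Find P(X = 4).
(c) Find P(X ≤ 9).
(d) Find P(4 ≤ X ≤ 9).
(a) E[X] = 6.7400, Var(X) = 6.7400
(b) P(X = 4) = 0.101691
(c) P(X ≤ 9) = 0.855853
(d) P(4 ≤ X ≤ 9) = 0.759486

We have X ~ Poisson(λ=6.74).

(a) Moments:
E[X] = 6.7400
Var(X) = 6.7400
σ = √Var(X) = 2.5962

(b) Point probability using PMF:
P(X = 4) = 0.101691

(c) Cumulative probability using CDF:
P(X ≤ 9) = F(9) = 0.855853

(d) Range probability:
P(4 ≤ X ≤ 9) = P(X ≤ 9) - P(X ≤ 3)
                   = F(9) - F(3)
                   = 0.855853 - 0.096367
                   = 0.759486

This means approximately 75.9% of outcomes fall in the interval [4, 9].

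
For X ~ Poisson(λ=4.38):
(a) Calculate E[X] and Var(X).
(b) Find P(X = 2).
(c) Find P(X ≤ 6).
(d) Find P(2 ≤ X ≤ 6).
(a) E[X] = 4.3800, Var(X) = 4.3800
(b) P(X = 2) = 0.120146
(c) P(X ≤ 6) = 0.846111
(d) P(2 ≤ X ≤ 6) = 0.778724

We have X ~ Poisson(λ=4.38).

(a) Moments:
E[X] = 4.3800
Var(X) = 4.3800
σ = √Var(X) = 2.0928

(b) Point probability using PMF:
P(X = 2) = 0.120146

(c) Cumulative probability using CDF:
P(X ≤ 6) = F(6) = 0.846111

(d) Range probability:
P(2 ≤ X ≤ 6) = P(X ≤ 6) - P(X ≤ 1)
                   = F(6) - F(1)
                   = 0.846111 - 0.067386
                   = 0.778724

This means approximately 77.9% of outcomes fall in the interval [2, 6].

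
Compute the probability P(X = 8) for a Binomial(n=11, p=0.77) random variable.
0.248081

We have X ~ Binomial(n=11, p=0.77).

For a Binomial distribution, the PMF gives us the probability of each outcome.

Using the PMF formula:
P(X = 8) = 0.248081

Rounded to 4 decimal places: 0.2481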